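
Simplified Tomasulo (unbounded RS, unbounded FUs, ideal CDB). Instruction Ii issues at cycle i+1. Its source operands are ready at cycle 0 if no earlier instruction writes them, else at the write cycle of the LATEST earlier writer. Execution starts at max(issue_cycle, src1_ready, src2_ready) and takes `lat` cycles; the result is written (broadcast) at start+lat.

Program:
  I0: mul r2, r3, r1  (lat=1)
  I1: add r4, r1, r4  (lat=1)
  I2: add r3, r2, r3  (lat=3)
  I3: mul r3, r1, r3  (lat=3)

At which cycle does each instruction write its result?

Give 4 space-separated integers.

Answer: 2 3 6 9

Derivation:
I0 mul r2: issue@1 deps=(None,None) exec_start@1 write@2
I1 add r4: issue@2 deps=(None,None) exec_start@2 write@3
I2 add r3: issue@3 deps=(0,None) exec_start@3 write@6
I3 mul r3: issue@4 deps=(None,2) exec_start@6 write@9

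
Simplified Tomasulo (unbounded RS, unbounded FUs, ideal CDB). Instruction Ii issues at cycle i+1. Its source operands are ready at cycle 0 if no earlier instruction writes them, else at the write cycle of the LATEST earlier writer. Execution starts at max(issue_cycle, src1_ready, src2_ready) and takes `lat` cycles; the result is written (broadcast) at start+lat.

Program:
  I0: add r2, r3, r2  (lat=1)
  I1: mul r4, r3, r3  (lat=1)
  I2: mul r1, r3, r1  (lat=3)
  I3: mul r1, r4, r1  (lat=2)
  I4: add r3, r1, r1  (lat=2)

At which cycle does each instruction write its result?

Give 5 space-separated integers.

Answer: 2 3 6 8 10

Derivation:
I0 add r2: issue@1 deps=(None,None) exec_start@1 write@2
I1 mul r4: issue@2 deps=(None,None) exec_start@2 write@3
I2 mul r1: issue@3 deps=(None,None) exec_start@3 write@6
I3 mul r1: issue@4 deps=(1,2) exec_start@6 write@8
I4 add r3: issue@5 deps=(3,3) exec_start@8 write@10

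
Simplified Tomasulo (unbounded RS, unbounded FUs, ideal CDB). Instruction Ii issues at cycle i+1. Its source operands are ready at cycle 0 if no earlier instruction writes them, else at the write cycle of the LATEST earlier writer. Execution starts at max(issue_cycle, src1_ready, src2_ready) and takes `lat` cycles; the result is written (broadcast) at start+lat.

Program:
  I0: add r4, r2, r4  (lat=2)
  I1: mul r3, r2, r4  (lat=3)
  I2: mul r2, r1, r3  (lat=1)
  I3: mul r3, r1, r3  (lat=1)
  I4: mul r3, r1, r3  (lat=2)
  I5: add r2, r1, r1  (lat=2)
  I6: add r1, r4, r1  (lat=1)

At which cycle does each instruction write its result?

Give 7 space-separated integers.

I0 add r4: issue@1 deps=(None,None) exec_start@1 write@3
I1 mul r3: issue@2 deps=(None,0) exec_start@3 write@6
I2 mul r2: issue@3 deps=(None,1) exec_start@6 write@7
I3 mul r3: issue@4 deps=(None,1) exec_start@6 write@7
I4 mul r3: issue@5 deps=(None,3) exec_start@7 write@9
I5 add r2: issue@6 deps=(None,None) exec_start@6 write@8
I6 add r1: issue@7 deps=(0,None) exec_start@7 write@8

Answer: 3 6 7 7 9 8 8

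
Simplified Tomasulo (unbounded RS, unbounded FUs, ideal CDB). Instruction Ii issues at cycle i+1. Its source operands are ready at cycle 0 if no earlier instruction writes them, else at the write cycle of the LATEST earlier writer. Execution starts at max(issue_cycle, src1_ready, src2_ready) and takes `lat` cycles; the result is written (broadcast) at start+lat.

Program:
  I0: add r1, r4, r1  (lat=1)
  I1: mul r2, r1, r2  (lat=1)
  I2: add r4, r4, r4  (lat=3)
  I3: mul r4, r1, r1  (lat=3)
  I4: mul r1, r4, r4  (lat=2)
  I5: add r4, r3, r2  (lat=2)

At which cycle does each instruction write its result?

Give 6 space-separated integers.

Answer: 2 3 6 7 9 8

Derivation:
I0 add r1: issue@1 deps=(None,None) exec_start@1 write@2
I1 mul r2: issue@2 deps=(0,None) exec_start@2 write@3
I2 add r4: issue@3 deps=(None,None) exec_start@3 write@6
I3 mul r4: issue@4 deps=(0,0) exec_start@4 write@7
I4 mul r1: issue@5 deps=(3,3) exec_start@7 write@9
I5 add r4: issue@6 deps=(None,1) exec_start@6 write@8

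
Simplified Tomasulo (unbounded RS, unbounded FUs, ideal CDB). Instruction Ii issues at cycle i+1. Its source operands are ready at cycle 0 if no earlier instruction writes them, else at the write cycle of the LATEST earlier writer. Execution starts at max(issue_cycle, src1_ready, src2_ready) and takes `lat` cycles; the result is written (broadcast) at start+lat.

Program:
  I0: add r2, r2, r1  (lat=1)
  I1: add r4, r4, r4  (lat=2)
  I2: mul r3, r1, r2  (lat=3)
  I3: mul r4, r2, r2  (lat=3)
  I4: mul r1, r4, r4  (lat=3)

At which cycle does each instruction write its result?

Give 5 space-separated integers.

I0 add r2: issue@1 deps=(None,None) exec_start@1 write@2
I1 add r4: issue@2 deps=(None,None) exec_start@2 write@4
I2 mul r3: issue@3 deps=(None,0) exec_start@3 write@6
I3 mul r4: issue@4 deps=(0,0) exec_start@4 write@7
I4 mul r1: issue@5 deps=(3,3) exec_start@7 write@10

Answer: 2 4 6 7 10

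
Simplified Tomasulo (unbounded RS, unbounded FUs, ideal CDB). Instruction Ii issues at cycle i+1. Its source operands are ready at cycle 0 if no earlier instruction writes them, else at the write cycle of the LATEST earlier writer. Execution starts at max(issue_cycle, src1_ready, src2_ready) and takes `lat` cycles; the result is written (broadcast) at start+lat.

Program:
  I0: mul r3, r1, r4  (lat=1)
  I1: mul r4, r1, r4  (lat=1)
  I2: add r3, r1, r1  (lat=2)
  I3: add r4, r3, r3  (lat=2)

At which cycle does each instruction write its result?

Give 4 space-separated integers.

I0 mul r3: issue@1 deps=(None,None) exec_start@1 write@2
I1 mul r4: issue@2 deps=(None,None) exec_start@2 write@3
I2 add r3: issue@3 deps=(None,None) exec_start@3 write@5
I3 add r4: issue@4 deps=(2,2) exec_start@5 write@7

Answer: 2 3 5 7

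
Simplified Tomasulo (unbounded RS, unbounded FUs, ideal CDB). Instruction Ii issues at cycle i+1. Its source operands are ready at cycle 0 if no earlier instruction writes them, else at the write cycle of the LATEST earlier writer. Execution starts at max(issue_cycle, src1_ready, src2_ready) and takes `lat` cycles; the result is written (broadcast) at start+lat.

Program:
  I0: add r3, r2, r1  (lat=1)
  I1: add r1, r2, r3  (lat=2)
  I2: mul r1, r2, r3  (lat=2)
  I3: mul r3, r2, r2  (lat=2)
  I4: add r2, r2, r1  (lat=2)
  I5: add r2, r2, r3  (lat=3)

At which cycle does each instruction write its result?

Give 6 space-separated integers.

Answer: 2 4 5 6 7 10

Derivation:
I0 add r3: issue@1 deps=(None,None) exec_start@1 write@2
I1 add r1: issue@2 deps=(None,0) exec_start@2 write@4
I2 mul r1: issue@3 deps=(None,0) exec_start@3 write@5
I3 mul r3: issue@4 deps=(None,None) exec_start@4 write@6
I4 add r2: issue@5 deps=(None,2) exec_start@5 write@7
I5 add r2: issue@6 deps=(4,3) exec_start@7 write@10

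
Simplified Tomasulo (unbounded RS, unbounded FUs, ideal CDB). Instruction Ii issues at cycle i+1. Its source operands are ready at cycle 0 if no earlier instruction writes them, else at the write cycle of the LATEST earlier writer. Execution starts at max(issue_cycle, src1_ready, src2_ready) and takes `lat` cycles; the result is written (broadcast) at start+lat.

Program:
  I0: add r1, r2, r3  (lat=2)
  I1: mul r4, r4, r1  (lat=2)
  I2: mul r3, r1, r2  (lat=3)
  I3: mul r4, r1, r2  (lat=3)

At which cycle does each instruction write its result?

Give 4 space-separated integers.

Answer: 3 5 6 7

Derivation:
I0 add r1: issue@1 deps=(None,None) exec_start@1 write@3
I1 mul r4: issue@2 deps=(None,0) exec_start@3 write@5
I2 mul r3: issue@3 deps=(0,None) exec_start@3 write@6
I3 mul r4: issue@4 deps=(0,None) exec_start@4 write@7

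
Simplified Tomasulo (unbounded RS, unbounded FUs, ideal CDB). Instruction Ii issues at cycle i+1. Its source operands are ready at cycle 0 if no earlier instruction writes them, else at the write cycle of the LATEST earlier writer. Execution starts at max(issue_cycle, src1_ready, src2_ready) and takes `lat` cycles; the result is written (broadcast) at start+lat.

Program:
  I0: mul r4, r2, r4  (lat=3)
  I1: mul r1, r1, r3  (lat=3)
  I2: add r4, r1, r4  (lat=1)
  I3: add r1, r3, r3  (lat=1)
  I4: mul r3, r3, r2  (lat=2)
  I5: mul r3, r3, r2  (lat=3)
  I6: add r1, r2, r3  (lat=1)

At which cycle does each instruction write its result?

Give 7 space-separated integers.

I0 mul r4: issue@1 deps=(None,None) exec_start@1 write@4
I1 mul r1: issue@2 deps=(None,None) exec_start@2 write@5
I2 add r4: issue@3 deps=(1,0) exec_start@5 write@6
I3 add r1: issue@4 deps=(None,None) exec_start@4 write@5
I4 mul r3: issue@5 deps=(None,None) exec_start@5 write@7
I5 mul r3: issue@6 deps=(4,None) exec_start@7 write@10
I6 add r1: issue@7 deps=(None,5) exec_start@10 write@11

Answer: 4 5 6 5 7 10 11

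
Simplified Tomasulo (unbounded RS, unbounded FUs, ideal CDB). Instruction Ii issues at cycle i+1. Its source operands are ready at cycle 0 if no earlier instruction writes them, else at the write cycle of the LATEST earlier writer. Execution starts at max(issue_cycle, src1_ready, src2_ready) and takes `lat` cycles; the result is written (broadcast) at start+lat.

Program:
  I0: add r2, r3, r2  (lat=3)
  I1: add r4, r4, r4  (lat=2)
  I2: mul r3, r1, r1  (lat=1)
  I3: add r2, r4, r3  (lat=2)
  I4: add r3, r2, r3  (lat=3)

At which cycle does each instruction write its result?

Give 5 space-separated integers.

Answer: 4 4 4 6 9

Derivation:
I0 add r2: issue@1 deps=(None,None) exec_start@1 write@4
I1 add r4: issue@2 deps=(None,None) exec_start@2 write@4
I2 mul r3: issue@3 deps=(None,None) exec_start@3 write@4
I3 add r2: issue@4 deps=(1,2) exec_start@4 write@6
I4 add r3: issue@5 deps=(3,2) exec_start@6 write@9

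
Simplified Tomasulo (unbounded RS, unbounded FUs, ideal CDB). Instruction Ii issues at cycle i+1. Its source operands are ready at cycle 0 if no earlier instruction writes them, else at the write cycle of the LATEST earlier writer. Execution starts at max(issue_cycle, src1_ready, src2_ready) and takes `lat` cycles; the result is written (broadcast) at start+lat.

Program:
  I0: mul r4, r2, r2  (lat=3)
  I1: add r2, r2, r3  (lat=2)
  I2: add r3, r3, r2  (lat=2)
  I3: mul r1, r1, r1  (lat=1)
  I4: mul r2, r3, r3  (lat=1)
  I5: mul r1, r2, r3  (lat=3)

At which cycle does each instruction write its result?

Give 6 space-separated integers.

I0 mul r4: issue@1 deps=(None,None) exec_start@1 write@4
I1 add r2: issue@2 deps=(None,None) exec_start@2 write@4
I2 add r3: issue@3 deps=(None,1) exec_start@4 write@6
I3 mul r1: issue@4 deps=(None,None) exec_start@4 write@5
I4 mul r2: issue@5 deps=(2,2) exec_start@6 write@7
I5 mul r1: issue@6 deps=(4,2) exec_start@7 write@10

Answer: 4 4 6 5 7 10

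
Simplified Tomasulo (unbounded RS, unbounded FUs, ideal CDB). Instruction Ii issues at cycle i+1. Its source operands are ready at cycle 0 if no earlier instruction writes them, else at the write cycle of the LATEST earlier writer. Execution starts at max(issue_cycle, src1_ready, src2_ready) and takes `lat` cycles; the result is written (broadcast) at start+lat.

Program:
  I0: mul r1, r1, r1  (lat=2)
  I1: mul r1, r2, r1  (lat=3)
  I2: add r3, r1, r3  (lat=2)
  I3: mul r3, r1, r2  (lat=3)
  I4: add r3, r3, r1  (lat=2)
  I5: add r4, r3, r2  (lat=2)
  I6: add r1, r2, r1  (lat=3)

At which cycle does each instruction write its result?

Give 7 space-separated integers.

Answer: 3 6 8 9 11 13 10

Derivation:
I0 mul r1: issue@1 deps=(None,None) exec_start@1 write@3
I1 mul r1: issue@2 deps=(None,0) exec_start@3 write@6
I2 add r3: issue@3 deps=(1,None) exec_start@6 write@8
I3 mul r3: issue@4 deps=(1,None) exec_start@6 write@9
I4 add r3: issue@5 deps=(3,1) exec_start@9 write@11
I5 add r4: issue@6 deps=(4,None) exec_start@11 write@13
I6 add r1: issue@7 deps=(None,1) exec_start@7 write@10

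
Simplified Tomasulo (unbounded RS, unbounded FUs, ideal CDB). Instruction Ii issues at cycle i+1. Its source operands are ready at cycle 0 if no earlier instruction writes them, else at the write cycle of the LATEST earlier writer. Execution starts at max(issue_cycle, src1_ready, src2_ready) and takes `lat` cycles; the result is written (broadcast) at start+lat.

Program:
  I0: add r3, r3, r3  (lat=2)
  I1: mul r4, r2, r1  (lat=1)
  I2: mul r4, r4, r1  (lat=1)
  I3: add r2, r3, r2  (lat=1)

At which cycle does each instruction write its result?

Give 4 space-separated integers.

Answer: 3 3 4 5

Derivation:
I0 add r3: issue@1 deps=(None,None) exec_start@1 write@3
I1 mul r4: issue@2 deps=(None,None) exec_start@2 write@3
I2 mul r4: issue@3 deps=(1,None) exec_start@3 write@4
I3 add r2: issue@4 deps=(0,None) exec_start@4 write@5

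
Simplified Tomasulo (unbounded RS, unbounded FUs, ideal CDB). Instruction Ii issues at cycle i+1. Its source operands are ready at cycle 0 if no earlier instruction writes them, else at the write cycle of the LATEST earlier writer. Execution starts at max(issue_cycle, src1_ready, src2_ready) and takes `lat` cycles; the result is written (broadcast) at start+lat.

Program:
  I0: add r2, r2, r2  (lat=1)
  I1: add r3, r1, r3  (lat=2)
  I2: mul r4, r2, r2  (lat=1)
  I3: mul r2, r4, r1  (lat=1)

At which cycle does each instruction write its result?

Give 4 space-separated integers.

I0 add r2: issue@1 deps=(None,None) exec_start@1 write@2
I1 add r3: issue@2 deps=(None,None) exec_start@2 write@4
I2 mul r4: issue@3 deps=(0,0) exec_start@3 write@4
I3 mul r2: issue@4 deps=(2,None) exec_start@4 write@5

Answer: 2 4 4 5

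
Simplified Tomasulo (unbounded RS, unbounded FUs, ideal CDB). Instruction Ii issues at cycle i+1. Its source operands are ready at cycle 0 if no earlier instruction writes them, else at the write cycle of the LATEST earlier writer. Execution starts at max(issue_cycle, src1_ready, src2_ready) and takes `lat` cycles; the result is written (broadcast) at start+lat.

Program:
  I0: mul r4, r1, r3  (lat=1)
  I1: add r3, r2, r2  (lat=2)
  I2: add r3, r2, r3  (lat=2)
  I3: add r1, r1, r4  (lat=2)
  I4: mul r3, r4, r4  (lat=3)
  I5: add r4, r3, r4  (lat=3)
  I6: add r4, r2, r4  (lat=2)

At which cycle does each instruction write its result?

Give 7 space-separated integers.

Answer: 2 4 6 6 8 11 13

Derivation:
I0 mul r4: issue@1 deps=(None,None) exec_start@1 write@2
I1 add r3: issue@2 deps=(None,None) exec_start@2 write@4
I2 add r3: issue@3 deps=(None,1) exec_start@4 write@6
I3 add r1: issue@4 deps=(None,0) exec_start@4 write@6
I4 mul r3: issue@5 deps=(0,0) exec_start@5 write@8
I5 add r4: issue@6 deps=(4,0) exec_start@8 write@11
I6 add r4: issue@7 deps=(None,5) exec_start@11 write@13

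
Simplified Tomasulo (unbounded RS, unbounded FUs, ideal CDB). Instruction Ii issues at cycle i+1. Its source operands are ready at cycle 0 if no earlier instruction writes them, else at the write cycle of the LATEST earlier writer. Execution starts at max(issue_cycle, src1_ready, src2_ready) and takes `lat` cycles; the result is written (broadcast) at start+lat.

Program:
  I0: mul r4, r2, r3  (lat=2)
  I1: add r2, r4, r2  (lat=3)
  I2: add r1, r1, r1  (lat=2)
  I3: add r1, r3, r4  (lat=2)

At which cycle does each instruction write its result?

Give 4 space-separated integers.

Answer: 3 6 5 6

Derivation:
I0 mul r4: issue@1 deps=(None,None) exec_start@1 write@3
I1 add r2: issue@2 deps=(0,None) exec_start@3 write@6
I2 add r1: issue@3 deps=(None,None) exec_start@3 write@5
I3 add r1: issue@4 deps=(None,0) exec_start@4 write@6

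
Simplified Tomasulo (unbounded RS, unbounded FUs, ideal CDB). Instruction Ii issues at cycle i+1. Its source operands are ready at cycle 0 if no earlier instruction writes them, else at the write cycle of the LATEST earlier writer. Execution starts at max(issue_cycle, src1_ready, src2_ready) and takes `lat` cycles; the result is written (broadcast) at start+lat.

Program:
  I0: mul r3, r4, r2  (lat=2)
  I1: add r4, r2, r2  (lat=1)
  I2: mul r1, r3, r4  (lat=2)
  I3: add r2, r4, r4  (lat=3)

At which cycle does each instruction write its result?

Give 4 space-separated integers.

I0 mul r3: issue@1 deps=(None,None) exec_start@1 write@3
I1 add r4: issue@2 deps=(None,None) exec_start@2 write@3
I2 mul r1: issue@3 deps=(0,1) exec_start@3 write@5
I3 add r2: issue@4 deps=(1,1) exec_start@4 write@7

Answer: 3 3 5 7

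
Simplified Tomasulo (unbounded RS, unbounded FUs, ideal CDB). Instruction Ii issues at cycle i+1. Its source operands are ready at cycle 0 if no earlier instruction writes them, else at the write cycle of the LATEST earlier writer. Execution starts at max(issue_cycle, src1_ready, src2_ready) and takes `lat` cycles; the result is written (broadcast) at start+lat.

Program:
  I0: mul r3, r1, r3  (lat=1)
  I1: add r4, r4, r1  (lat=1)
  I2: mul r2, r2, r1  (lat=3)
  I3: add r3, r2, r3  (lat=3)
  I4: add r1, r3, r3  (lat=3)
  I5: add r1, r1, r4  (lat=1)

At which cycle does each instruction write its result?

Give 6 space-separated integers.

Answer: 2 3 6 9 12 13

Derivation:
I0 mul r3: issue@1 deps=(None,None) exec_start@1 write@2
I1 add r4: issue@2 deps=(None,None) exec_start@2 write@3
I2 mul r2: issue@3 deps=(None,None) exec_start@3 write@6
I3 add r3: issue@4 deps=(2,0) exec_start@6 write@9
I4 add r1: issue@5 deps=(3,3) exec_start@9 write@12
I5 add r1: issue@6 deps=(4,1) exec_start@12 write@13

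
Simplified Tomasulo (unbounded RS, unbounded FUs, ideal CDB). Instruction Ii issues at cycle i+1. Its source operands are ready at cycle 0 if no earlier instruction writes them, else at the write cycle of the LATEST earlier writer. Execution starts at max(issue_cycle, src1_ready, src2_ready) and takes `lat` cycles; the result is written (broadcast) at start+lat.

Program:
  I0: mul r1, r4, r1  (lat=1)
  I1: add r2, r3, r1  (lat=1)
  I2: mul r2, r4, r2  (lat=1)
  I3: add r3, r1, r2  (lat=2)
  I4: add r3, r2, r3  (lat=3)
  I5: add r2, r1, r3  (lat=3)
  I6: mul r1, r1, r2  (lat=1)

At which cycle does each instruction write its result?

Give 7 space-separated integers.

I0 mul r1: issue@1 deps=(None,None) exec_start@1 write@2
I1 add r2: issue@2 deps=(None,0) exec_start@2 write@3
I2 mul r2: issue@3 deps=(None,1) exec_start@3 write@4
I3 add r3: issue@4 deps=(0,2) exec_start@4 write@6
I4 add r3: issue@5 deps=(2,3) exec_start@6 write@9
I5 add r2: issue@6 deps=(0,4) exec_start@9 write@12
I6 mul r1: issue@7 deps=(0,5) exec_start@12 write@13

Answer: 2 3 4 6 9 12 13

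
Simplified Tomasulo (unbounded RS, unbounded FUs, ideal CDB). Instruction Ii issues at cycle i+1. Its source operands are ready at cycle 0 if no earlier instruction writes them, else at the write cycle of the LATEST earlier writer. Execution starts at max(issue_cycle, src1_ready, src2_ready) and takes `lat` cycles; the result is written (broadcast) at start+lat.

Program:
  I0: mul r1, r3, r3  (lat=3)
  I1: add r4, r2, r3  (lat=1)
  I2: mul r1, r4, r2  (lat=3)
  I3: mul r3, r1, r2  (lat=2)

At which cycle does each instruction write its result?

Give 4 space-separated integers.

Answer: 4 3 6 8

Derivation:
I0 mul r1: issue@1 deps=(None,None) exec_start@1 write@4
I1 add r4: issue@2 deps=(None,None) exec_start@2 write@3
I2 mul r1: issue@3 deps=(1,None) exec_start@3 write@6
I3 mul r3: issue@4 deps=(2,None) exec_start@6 write@8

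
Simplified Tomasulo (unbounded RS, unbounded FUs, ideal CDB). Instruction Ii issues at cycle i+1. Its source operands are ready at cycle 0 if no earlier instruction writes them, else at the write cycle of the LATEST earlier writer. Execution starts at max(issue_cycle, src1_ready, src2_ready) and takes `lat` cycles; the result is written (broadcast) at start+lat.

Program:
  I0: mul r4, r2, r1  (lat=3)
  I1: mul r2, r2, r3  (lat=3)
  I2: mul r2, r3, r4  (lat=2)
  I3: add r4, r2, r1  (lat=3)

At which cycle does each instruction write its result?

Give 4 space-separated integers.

I0 mul r4: issue@1 deps=(None,None) exec_start@1 write@4
I1 mul r2: issue@2 deps=(None,None) exec_start@2 write@5
I2 mul r2: issue@3 deps=(None,0) exec_start@4 write@6
I3 add r4: issue@4 deps=(2,None) exec_start@6 write@9

Answer: 4 5 6 9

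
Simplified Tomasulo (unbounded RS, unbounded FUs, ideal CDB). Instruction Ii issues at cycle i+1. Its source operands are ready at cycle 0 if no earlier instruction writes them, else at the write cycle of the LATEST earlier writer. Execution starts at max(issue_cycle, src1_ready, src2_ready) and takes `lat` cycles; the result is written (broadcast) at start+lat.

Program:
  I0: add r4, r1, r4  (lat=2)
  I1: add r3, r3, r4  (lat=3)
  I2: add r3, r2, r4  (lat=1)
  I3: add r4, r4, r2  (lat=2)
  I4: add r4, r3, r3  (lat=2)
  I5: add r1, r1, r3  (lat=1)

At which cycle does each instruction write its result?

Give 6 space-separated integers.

Answer: 3 6 4 6 7 7

Derivation:
I0 add r4: issue@1 deps=(None,None) exec_start@1 write@3
I1 add r3: issue@2 deps=(None,0) exec_start@3 write@6
I2 add r3: issue@3 deps=(None,0) exec_start@3 write@4
I3 add r4: issue@4 deps=(0,None) exec_start@4 write@6
I4 add r4: issue@5 deps=(2,2) exec_start@5 write@7
I5 add r1: issue@6 deps=(None,2) exec_start@6 write@7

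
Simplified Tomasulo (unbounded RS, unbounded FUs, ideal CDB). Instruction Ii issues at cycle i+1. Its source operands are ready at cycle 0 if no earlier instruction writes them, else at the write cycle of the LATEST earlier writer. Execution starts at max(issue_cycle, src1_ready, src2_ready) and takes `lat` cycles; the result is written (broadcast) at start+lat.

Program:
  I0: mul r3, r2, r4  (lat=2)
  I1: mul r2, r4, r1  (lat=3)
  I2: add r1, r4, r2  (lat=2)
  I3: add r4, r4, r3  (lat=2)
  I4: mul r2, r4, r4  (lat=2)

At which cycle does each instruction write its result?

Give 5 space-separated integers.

I0 mul r3: issue@1 deps=(None,None) exec_start@1 write@3
I1 mul r2: issue@2 deps=(None,None) exec_start@2 write@5
I2 add r1: issue@3 deps=(None,1) exec_start@5 write@7
I3 add r4: issue@4 deps=(None,0) exec_start@4 write@6
I4 mul r2: issue@5 deps=(3,3) exec_start@6 write@8

Answer: 3 5 7 6 8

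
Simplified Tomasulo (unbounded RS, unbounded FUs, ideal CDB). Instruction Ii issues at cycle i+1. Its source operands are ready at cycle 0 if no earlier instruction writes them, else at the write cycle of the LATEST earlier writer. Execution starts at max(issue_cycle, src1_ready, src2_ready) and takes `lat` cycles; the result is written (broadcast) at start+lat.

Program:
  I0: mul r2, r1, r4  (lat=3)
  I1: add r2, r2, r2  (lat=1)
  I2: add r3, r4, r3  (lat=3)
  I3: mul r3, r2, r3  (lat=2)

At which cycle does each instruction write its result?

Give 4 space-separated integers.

I0 mul r2: issue@1 deps=(None,None) exec_start@1 write@4
I1 add r2: issue@2 deps=(0,0) exec_start@4 write@5
I2 add r3: issue@3 deps=(None,None) exec_start@3 write@6
I3 mul r3: issue@4 deps=(1,2) exec_start@6 write@8

Answer: 4 5 6 8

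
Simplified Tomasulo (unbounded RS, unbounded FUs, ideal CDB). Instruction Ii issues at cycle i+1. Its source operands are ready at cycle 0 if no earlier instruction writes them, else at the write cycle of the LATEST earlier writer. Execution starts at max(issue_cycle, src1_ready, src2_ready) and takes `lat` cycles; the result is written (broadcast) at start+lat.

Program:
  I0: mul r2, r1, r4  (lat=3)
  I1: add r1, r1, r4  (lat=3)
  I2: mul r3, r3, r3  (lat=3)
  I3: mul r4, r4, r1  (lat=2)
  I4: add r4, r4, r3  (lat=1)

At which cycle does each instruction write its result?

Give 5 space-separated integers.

Answer: 4 5 6 7 8

Derivation:
I0 mul r2: issue@1 deps=(None,None) exec_start@1 write@4
I1 add r1: issue@2 deps=(None,None) exec_start@2 write@5
I2 mul r3: issue@3 deps=(None,None) exec_start@3 write@6
I3 mul r4: issue@4 deps=(None,1) exec_start@5 write@7
I4 add r4: issue@5 deps=(3,2) exec_start@7 write@8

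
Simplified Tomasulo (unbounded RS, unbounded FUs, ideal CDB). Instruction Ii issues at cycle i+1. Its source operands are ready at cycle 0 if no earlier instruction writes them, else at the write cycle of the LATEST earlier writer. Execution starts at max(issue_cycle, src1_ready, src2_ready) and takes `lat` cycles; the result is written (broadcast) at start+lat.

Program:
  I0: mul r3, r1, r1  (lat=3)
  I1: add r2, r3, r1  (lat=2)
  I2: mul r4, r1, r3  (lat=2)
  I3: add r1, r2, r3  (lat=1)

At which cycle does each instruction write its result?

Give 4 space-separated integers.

Answer: 4 6 6 7

Derivation:
I0 mul r3: issue@1 deps=(None,None) exec_start@1 write@4
I1 add r2: issue@2 deps=(0,None) exec_start@4 write@6
I2 mul r4: issue@3 deps=(None,0) exec_start@4 write@6
I3 add r1: issue@4 deps=(1,0) exec_start@6 write@7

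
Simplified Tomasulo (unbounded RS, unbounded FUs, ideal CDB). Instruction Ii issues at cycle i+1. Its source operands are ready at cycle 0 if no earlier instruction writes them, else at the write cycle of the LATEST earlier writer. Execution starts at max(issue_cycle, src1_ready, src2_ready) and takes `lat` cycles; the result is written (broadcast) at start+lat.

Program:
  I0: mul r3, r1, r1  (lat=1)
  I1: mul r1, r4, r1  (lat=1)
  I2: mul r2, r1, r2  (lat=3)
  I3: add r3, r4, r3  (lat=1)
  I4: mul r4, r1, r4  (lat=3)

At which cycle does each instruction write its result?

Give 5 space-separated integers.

I0 mul r3: issue@1 deps=(None,None) exec_start@1 write@2
I1 mul r1: issue@2 deps=(None,None) exec_start@2 write@3
I2 mul r2: issue@3 deps=(1,None) exec_start@3 write@6
I3 add r3: issue@4 deps=(None,0) exec_start@4 write@5
I4 mul r4: issue@5 deps=(1,None) exec_start@5 write@8

Answer: 2 3 6 5 8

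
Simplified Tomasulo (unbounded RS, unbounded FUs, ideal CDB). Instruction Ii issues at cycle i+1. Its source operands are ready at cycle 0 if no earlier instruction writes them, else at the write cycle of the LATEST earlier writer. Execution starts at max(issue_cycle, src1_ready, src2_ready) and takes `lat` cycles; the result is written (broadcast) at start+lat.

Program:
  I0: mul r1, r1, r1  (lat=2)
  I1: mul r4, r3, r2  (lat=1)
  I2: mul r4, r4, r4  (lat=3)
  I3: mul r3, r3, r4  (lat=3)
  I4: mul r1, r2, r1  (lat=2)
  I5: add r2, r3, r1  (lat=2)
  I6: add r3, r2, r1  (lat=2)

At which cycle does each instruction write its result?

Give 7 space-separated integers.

I0 mul r1: issue@1 deps=(None,None) exec_start@1 write@3
I1 mul r4: issue@2 deps=(None,None) exec_start@2 write@3
I2 mul r4: issue@3 deps=(1,1) exec_start@3 write@6
I3 mul r3: issue@4 deps=(None,2) exec_start@6 write@9
I4 mul r1: issue@5 deps=(None,0) exec_start@5 write@7
I5 add r2: issue@6 deps=(3,4) exec_start@9 write@11
I6 add r3: issue@7 deps=(5,4) exec_start@11 write@13

Answer: 3 3 6 9 7 11 13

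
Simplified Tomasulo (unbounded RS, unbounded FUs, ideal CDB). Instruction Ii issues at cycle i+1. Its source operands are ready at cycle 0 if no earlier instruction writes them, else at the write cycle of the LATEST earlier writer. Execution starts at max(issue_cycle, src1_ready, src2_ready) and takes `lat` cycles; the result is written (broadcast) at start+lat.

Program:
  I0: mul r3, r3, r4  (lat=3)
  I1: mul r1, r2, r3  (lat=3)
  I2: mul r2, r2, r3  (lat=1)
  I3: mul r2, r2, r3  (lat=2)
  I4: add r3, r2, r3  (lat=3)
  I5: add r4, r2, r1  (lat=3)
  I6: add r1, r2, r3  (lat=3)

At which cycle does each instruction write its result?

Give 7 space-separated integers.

I0 mul r3: issue@1 deps=(None,None) exec_start@1 write@4
I1 mul r1: issue@2 deps=(None,0) exec_start@4 write@7
I2 mul r2: issue@3 deps=(None,0) exec_start@4 write@5
I3 mul r2: issue@4 deps=(2,0) exec_start@5 write@7
I4 add r3: issue@5 deps=(3,0) exec_start@7 write@10
I5 add r4: issue@6 deps=(3,1) exec_start@7 write@10
I6 add r1: issue@7 deps=(3,4) exec_start@10 write@13

Answer: 4 7 5 7 10 10 13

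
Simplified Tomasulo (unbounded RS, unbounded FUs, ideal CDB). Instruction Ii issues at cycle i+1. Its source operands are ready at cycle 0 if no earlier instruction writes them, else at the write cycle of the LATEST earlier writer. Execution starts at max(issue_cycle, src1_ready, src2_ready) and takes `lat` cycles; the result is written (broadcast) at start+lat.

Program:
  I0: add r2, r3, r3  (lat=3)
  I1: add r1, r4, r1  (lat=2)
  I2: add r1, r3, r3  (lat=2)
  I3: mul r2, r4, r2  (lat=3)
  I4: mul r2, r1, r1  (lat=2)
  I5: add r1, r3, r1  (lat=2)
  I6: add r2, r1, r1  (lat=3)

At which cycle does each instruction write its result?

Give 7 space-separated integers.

Answer: 4 4 5 7 7 8 11

Derivation:
I0 add r2: issue@1 deps=(None,None) exec_start@1 write@4
I1 add r1: issue@2 deps=(None,None) exec_start@2 write@4
I2 add r1: issue@3 deps=(None,None) exec_start@3 write@5
I3 mul r2: issue@4 deps=(None,0) exec_start@4 write@7
I4 mul r2: issue@5 deps=(2,2) exec_start@5 write@7
I5 add r1: issue@6 deps=(None,2) exec_start@6 write@8
I6 add r2: issue@7 deps=(5,5) exec_start@8 write@11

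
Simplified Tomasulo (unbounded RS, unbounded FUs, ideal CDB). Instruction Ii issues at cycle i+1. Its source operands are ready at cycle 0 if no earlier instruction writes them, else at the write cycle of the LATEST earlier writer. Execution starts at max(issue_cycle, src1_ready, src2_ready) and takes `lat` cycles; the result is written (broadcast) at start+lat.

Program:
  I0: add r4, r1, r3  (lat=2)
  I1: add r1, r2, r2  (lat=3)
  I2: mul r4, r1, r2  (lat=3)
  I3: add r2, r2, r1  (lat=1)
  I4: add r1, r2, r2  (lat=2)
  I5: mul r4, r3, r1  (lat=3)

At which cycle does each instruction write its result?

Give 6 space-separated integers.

Answer: 3 5 8 6 8 11

Derivation:
I0 add r4: issue@1 deps=(None,None) exec_start@1 write@3
I1 add r1: issue@2 deps=(None,None) exec_start@2 write@5
I2 mul r4: issue@3 deps=(1,None) exec_start@5 write@8
I3 add r2: issue@4 deps=(None,1) exec_start@5 write@6
I4 add r1: issue@5 deps=(3,3) exec_start@6 write@8
I5 mul r4: issue@6 deps=(None,4) exec_start@8 write@11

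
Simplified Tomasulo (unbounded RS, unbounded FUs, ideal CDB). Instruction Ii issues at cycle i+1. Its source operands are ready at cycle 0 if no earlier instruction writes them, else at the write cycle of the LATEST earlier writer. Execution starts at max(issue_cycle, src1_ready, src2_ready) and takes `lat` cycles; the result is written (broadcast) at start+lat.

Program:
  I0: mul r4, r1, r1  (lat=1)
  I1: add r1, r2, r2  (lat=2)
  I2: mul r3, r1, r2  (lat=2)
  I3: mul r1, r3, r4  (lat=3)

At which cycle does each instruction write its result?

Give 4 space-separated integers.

Answer: 2 4 6 9

Derivation:
I0 mul r4: issue@1 deps=(None,None) exec_start@1 write@2
I1 add r1: issue@2 deps=(None,None) exec_start@2 write@4
I2 mul r3: issue@3 deps=(1,None) exec_start@4 write@6
I3 mul r1: issue@4 deps=(2,0) exec_start@6 write@9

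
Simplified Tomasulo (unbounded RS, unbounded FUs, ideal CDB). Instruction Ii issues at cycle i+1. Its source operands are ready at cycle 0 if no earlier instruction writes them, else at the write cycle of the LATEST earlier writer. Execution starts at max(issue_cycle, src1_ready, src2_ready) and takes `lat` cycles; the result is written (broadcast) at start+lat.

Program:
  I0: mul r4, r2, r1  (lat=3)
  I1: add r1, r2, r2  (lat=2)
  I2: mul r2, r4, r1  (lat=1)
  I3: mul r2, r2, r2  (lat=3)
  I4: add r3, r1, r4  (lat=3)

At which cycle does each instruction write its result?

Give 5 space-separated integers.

I0 mul r4: issue@1 deps=(None,None) exec_start@1 write@4
I1 add r1: issue@2 deps=(None,None) exec_start@2 write@4
I2 mul r2: issue@3 deps=(0,1) exec_start@4 write@5
I3 mul r2: issue@4 deps=(2,2) exec_start@5 write@8
I4 add r3: issue@5 deps=(1,0) exec_start@5 write@8

Answer: 4 4 5 8 8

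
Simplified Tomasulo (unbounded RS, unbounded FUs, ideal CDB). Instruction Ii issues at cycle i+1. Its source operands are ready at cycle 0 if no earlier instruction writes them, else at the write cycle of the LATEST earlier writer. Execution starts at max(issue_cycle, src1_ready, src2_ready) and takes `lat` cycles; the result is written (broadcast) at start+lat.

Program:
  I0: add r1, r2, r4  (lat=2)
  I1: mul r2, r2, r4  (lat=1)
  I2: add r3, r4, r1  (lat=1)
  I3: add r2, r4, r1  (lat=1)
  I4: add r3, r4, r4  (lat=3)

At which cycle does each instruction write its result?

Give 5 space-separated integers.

Answer: 3 3 4 5 8

Derivation:
I0 add r1: issue@1 deps=(None,None) exec_start@1 write@3
I1 mul r2: issue@2 deps=(None,None) exec_start@2 write@3
I2 add r3: issue@3 deps=(None,0) exec_start@3 write@4
I3 add r2: issue@4 deps=(None,0) exec_start@4 write@5
I4 add r3: issue@5 deps=(None,None) exec_start@5 write@8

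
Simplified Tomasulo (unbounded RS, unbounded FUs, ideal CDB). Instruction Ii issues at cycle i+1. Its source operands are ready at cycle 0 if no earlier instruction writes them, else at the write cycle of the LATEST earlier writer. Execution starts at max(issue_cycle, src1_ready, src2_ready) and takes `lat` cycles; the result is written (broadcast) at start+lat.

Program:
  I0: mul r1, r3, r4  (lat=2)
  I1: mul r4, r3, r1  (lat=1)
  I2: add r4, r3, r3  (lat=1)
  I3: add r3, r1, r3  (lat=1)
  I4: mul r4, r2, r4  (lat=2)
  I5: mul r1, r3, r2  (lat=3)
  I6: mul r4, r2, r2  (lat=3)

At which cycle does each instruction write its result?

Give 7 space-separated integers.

I0 mul r1: issue@1 deps=(None,None) exec_start@1 write@3
I1 mul r4: issue@2 deps=(None,0) exec_start@3 write@4
I2 add r4: issue@3 deps=(None,None) exec_start@3 write@4
I3 add r3: issue@4 deps=(0,None) exec_start@4 write@5
I4 mul r4: issue@5 deps=(None,2) exec_start@5 write@7
I5 mul r1: issue@6 deps=(3,None) exec_start@6 write@9
I6 mul r4: issue@7 deps=(None,None) exec_start@7 write@10

Answer: 3 4 4 5 7 9 10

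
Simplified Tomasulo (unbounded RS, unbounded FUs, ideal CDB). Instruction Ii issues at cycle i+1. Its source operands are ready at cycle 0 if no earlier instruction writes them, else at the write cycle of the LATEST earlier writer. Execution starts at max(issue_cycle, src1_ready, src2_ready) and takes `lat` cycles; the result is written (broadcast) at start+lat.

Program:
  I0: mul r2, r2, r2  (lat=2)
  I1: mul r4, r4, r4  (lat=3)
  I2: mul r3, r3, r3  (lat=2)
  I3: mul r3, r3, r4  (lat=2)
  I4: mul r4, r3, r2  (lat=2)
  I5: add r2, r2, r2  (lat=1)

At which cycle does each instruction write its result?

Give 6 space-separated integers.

Answer: 3 5 5 7 9 7

Derivation:
I0 mul r2: issue@1 deps=(None,None) exec_start@1 write@3
I1 mul r4: issue@2 deps=(None,None) exec_start@2 write@5
I2 mul r3: issue@3 deps=(None,None) exec_start@3 write@5
I3 mul r3: issue@4 deps=(2,1) exec_start@5 write@7
I4 mul r4: issue@5 deps=(3,0) exec_start@7 write@9
I5 add r2: issue@6 deps=(0,0) exec_start@6 write@7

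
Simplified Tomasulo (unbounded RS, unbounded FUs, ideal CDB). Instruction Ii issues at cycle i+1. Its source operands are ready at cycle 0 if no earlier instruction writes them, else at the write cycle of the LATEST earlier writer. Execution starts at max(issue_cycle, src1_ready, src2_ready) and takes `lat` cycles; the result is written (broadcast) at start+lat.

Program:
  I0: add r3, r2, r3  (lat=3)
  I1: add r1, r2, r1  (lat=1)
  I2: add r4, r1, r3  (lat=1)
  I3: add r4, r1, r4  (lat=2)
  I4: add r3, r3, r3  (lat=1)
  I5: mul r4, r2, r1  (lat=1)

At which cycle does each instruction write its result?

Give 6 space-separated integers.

Answer: 4 3 5 7 6 7

Derivation:
I0 add r3: issue@1 deps=(None,None) exec_start@1 write@4
I1 add r1: issue@2 deps=(None,None) exec_start@2 write@3
I2 add r4: issue@3 deps=(1,0) exec_start@4 write@5
I3 add r4: issue@4 deps=(1,2) exec_start@5 write@7
I4 add r3: issue@5 deps=(0,0) exec_start@5 write@6
I5 mul r4: issue@6 deps=(None,1) exec_start@6 write@7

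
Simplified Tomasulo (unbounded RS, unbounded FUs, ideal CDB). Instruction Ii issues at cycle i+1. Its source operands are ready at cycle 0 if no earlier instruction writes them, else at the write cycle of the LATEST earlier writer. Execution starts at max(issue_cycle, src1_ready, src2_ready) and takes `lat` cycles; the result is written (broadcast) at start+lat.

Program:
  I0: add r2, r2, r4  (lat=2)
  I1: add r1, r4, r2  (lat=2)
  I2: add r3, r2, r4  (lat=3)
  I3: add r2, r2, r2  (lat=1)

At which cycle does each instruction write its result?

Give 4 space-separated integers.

Answer: 3 5 6 5

Derivation:
I0 add r2: issue@1 deps=(None,None) exec_start@1 write@3
I1 add r1: issue@2 deps=(None,0) exec_start@3 write@5
I2 add r3: issue@3 deps=(0,None) exec_start@3 write@6
I3 add r2: issue@4 deps=(0,0) exec_start@4 write@5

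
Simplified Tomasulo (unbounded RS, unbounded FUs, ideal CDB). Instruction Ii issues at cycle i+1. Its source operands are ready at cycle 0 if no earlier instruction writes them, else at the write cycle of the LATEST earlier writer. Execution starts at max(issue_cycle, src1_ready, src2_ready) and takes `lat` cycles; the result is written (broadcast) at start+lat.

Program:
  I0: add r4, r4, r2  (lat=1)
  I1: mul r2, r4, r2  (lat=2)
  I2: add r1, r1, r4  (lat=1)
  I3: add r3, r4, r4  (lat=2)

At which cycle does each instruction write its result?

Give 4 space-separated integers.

Answer: 2 4 4 6

Derivation:
I0 add r4: issue@1 deps=(None,None) exec_start@1 write@2
I1 mul r2: issue@2 deps=(0,None) exec_start@2 write@4
I2 add r1: issue@3 deps=(None,0) exec_start@3 write@4
I3 add r3: issue@4 deps=(0,0) exec_start@4 write@6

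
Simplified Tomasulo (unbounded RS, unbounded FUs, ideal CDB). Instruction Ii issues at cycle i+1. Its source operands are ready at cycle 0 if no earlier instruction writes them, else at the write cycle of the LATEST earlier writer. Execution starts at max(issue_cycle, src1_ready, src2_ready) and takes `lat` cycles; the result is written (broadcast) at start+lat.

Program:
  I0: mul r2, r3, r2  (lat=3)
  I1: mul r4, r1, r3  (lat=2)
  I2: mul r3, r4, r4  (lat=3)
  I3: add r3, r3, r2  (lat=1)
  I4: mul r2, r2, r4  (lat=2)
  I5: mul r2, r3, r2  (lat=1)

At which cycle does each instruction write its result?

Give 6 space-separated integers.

I0 mul r2: issue@1 deps=(None,None) exec_start@1 write@4
I1 mul r4: issue@2 deps=(None,None) exec_start@2 write@4
I2 mul r3: issue@3 deps=(1,1) exec_start@4 write@7
I3 add r3: issue@4 deps=(2,0) exec_start@7 write@8
I4 mul r2: issue@5 deps=(0,1) exec_start@5 write@7
I5 mul r2: issue@6 deps=(3,4) exec_start@8 write@9

Answer: 4 4 7 8 7 9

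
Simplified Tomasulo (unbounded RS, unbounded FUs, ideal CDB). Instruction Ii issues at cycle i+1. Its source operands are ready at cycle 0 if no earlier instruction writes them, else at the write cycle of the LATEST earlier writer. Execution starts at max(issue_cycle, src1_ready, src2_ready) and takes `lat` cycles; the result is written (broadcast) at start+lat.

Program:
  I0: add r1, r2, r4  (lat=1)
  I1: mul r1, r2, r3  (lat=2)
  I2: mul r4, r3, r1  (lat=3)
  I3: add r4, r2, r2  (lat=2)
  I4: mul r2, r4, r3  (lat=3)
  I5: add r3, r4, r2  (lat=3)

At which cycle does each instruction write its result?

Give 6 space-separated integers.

I0 add r1: issue@1 deps=(None,None) exec_start@1 write@2
I1 mul r1: issue@2 deps=(None,None) exec_start@2 write@4
I2 mul r4: issue@3 deps=(None,1) exec_start@4 write@7
I3 add r4: issue@4 deps=(None,None) exec_start@4 write@6
I4 mul r2: issue@5 deps=(3,None) exec_start@6 write@9
I5 add r3: issue@6 deps=(3,4) exec_start@9 write@12

Answer: 2 4 7 6 9 12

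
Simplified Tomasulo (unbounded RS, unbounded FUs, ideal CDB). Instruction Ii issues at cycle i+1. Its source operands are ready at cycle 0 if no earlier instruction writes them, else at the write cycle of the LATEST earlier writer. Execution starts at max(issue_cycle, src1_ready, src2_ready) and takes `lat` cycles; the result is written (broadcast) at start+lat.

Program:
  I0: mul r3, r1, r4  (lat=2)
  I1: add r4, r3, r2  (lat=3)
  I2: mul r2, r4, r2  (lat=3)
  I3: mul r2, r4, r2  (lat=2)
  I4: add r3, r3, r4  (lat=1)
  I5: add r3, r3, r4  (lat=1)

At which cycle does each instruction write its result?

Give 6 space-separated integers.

Answer: 3 6 9 11 7 8

Derivation:
I0 mul r3: issue@1 deps=(None,None) exec_start@1 write@3
I1 add r4: issue@2 deps=(0,None) exec_start@3 write@6
I2 mul r2: issue@3 deps=(1,None) exec_start@6 write@9
I3 mul r2: issue@4 deps=(1,2) exec_start@9 write@11
I4 add r3: issue@5 deps=(0,1) exec_start@6 write@7
I5 add r3: issue@6 deps=(4,1) exec_start@7 write@8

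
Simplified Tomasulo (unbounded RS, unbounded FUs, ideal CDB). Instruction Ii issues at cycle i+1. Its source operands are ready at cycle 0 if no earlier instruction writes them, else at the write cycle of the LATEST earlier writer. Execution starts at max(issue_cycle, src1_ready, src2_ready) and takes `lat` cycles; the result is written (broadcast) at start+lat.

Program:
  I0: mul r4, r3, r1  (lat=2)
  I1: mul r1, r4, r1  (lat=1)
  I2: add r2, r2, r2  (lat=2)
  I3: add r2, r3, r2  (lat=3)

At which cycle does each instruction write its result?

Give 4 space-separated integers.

Answer: 3 4 5 8

Derivation:
I0 mul r4: issue@1 deps=(None,None) exec_start@1 write@3
I1 mul r1: issue@2 deps=(0,None) exec_start@3 write@4
I2 add r2: issue@3 deps=(None,None) exec_start@3 write@5
I3 add r2: issue@4 deps=(None,2) exec_start@5 write@8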